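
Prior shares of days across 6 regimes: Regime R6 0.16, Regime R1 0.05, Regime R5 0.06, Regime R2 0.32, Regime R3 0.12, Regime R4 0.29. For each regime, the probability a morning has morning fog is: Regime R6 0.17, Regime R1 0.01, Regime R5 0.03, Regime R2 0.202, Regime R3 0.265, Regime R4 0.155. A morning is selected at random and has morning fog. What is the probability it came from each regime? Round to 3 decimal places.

Regime R6 0.159, Regime R1 0.003, Regime R5 0.011, Regime R2 0.378, Regime R3 0.186, Regime R4 0.263

Unnormalized posteriors (prior × likelihood):
  Regime R6: 0.16 × 0.17 = 0.0272
  Regime R1: 0.05 × 0.01 = 0.0005
  Regime R5: 0.06 × 0.03 = 0.0018
  Regime R2: 0.32 × 0.202 = 0.06464
  Regime R3: 0.12 × 0.265 = 0.0318
  Regime R4: 0.29 × 0.155 = 0.04495
Normalizing constant = 0.17089.
P(Regime R6 | fog) = 0.0272/0.17089 ≈ 0.159
P(Regime R1 | fog) = 0.0005/0.17089 ≈ 0.003
P(Regime R5 | fog) = 0.0018/0.17089 ≈ 0.011
P(Regime R2 | fog) = 0.06464/0.17089 ≈ 0.378
P(Regime R3 | fog) = 0.0318/0.17089 ≈ 0.186
P(Regime R4 | fog) = 0.04495/0.17089 ≈ 0.263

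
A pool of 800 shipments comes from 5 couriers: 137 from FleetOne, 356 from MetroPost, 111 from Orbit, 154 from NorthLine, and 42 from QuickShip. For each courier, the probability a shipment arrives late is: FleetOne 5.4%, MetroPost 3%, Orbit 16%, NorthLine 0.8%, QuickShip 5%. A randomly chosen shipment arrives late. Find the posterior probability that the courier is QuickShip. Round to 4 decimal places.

0.0536

Unnormalized posteriors (prior × likelihood):
  FleetOne: 0.17125 × 0.054 = 0.0092475
  MetroPost: 0.445 × 0.03 = 0.01335
  Orbit: 0.13875 × 0.16 = 0.0222
  NorthLine: 0.1925 × 0.008 = 0.00154
  QuickShip: 0.0525 × 0.05 = 0.002625
Sum = 0.0489625.
P(QuickShip | evidence) = 0.002625 / 0.0489625 ≈ 0.0536.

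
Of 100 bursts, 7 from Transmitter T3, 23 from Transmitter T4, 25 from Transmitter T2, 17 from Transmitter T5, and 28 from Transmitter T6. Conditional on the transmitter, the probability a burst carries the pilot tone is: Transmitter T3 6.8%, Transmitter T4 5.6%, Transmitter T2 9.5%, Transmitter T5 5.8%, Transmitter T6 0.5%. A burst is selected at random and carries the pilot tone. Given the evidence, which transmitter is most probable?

Transmitter T2

Prior × likelihood for each hypothesis:
  Transmitter T3: 0.07 × 0.068 = 0.00476
  Transmitter T4: 0.23 × 0.056 = 0.01288
  Transmitter T2: 0.25 × 0.095 = 0.02375
  Transmitter T5: 0.17 × 0.058 = 0.00986
  Transmitter T6: 0.28 × 0.005 = 0.0014
Normalizing constant = 0.05265.
Largest term belongs to Transmitter T2, so Transmitter T2 is most probable.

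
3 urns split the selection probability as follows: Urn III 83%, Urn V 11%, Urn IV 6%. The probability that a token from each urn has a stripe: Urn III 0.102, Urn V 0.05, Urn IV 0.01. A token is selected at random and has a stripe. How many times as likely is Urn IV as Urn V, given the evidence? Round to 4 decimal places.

Unnormalized posteriors (prior × likelihood):
  Urn III: 0.83 × 0.102 = 0.08466
  Urn V: 0.11 × 0.05 = 0.0055
  Urn IV: 0.06 × 0.01 = 0.0006
Normalizing constant = 0.09076.
The ratio is 0.0006 / 0.0055 (the normalizer cancels) = 0.1091.

0.1091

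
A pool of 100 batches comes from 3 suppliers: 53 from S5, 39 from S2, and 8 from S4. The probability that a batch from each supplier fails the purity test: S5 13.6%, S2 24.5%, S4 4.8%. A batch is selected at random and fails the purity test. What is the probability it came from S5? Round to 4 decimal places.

0.4204

Compute prior × likelihood for every hypothesis:
  S5: 0.53 × 0.136 = 0.07208
  S2: 0.39 × 0.245 = 0.09555
  S4: 0.08 × 0.048 = 0.00384
Sum = 0.17147.
P(S5 | evidence) = 0.07208 / 0.17147 ≈ 0.4204.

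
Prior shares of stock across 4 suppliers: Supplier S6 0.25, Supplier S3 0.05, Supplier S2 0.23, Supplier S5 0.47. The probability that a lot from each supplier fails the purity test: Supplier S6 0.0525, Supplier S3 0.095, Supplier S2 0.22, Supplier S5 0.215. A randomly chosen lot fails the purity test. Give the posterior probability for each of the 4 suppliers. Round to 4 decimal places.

Supplier S6 0.0774, Supplier S3 0.0280, Supplier S2 0.2985, Supplier S5 0.5961

Prior × likelihood for each hypothesis:
  Supplier S6: 0.25 × 0.0525 = 0.013125
  Supplier S3: 0.05 × 0.095 = 0.00475
  Supplier S2: 0.23 × 0.22 = 0.0506
  Supplier S5: 0.47 × 0.215 = 0.10105
Sum = 0.169525.
P(Supplier S6 | off-spec) = 0.013125/0.169525 ≈ 0.0774
P(Supplier S3 | off-spec) = 0.00475/0.169525 ≈ 0.0280
P(Supplier S2 | off-spec) = 0.0506/0.169525 ≈ 0.2985
P(Supplier S5 | off-spec) = 0.10105/0.169525 ≈ 0.5961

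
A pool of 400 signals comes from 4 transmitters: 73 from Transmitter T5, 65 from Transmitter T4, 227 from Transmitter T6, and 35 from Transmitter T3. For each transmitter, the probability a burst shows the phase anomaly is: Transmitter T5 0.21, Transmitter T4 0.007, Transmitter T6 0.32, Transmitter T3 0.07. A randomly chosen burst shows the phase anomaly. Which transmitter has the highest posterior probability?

Prior × likelihood for each hypothesis:
  Transmitter T5: 0.1825 × 0.21 = 0.038325
  Transmitter T4: 0.1625 × 0.007 = 0.0011375
  Transmitter T6: 0.5675 × 0.32 = 0.1816
  Transmitter T3: 0.0875 × 0.07 = 0.006125
Sum = 0.2271875.
Largest term belongs to Transmitter T6, so Transmitter T6 is most probable.

Transmitter T6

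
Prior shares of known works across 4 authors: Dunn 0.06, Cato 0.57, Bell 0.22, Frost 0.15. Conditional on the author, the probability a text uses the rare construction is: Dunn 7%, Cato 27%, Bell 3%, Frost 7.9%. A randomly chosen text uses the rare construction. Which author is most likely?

Prior × likelihood for each hypothesis:
  Dunn: 0.06 × 0.07 = 0.0042
  Cato: 0.57 × 0.27 = 0.1539
  Bell: 0.22 × 0.03 = 0.0066
  Frost: 0.15 × 0.079 = 0.01185
Normalizing constant = 0.17655.
Largest term belongs to Cato, so Cato is most probable.

Cato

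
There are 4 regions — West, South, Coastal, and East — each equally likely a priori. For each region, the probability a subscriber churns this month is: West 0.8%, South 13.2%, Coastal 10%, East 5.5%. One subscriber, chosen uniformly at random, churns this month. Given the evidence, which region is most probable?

South

With a uniform prior (1/4 each), posterior ∝ likelihood:
  West: 0.008
  South: 0.132
  Coastal: 0.1
  East: 0.055
Normalizing constant = 0.295.
Largest term belongs to South, so South is most probable.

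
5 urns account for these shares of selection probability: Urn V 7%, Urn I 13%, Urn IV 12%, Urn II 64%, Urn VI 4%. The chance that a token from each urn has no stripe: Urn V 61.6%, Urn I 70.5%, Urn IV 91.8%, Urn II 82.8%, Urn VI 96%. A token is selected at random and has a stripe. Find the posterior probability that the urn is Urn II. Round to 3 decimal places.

Taking complements, P(striped | each) = Urn V 0.384, Urn I 0.295, Urn IV 0.082, Urn II 0.172, Urn VI 0.04.
By Bayes' rule, posterior ∝ prior × likelihood:
  Urn V: 0.07 × 0.384 = 0.02688
  Urn I: 0.13 × 0.295 = 0.03835
  Urn IV: 0.12 × 0.082 = 0.00984
  Urn II: 0.64 × 0.172 = 0.11008
  Urn VI: 0.04 × 0.04 = 0.0016
Normalizing constant = 0.18675.
P(Urn II | evidence) = 0.11008 / 0.18675 ≈ 0.589.

0.589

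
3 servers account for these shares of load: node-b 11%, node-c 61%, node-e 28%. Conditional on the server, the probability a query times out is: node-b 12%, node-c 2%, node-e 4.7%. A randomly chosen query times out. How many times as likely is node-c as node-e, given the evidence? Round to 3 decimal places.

0.927

Prior × likelihood for each hypothesis:
  node-b: 0.11 × 0.12 = 0.0132
  node-c: 0.61 × 0.02 = 0.0122
  node-e: 0.28 × 0.047 = 0.01316
Total = 0.03856.
The ratio is 0.0122 / 0.01316 (the normalizer cancels) = 0.927.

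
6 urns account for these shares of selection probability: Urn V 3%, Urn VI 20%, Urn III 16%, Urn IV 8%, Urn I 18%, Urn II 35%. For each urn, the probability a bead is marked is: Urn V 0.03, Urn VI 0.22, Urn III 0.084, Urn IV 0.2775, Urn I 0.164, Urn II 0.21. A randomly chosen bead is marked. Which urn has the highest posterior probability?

Urn II

Prior × likelihood for each hypothesis:
  Urn V: 0.03 × 0.03 = 0.0009
  Urn VI: 0.2 × 0.22 = 0.044
  Urn III: 0.16 × 0.084 = 0.01344
  Urn IV: 0.08 × 0.2775 = 0.0222
  Urn I: 0.18 × 0.164 = 0.02952
  Urn II: 0.35 × 0.21 = 0.0735
Sum = 0.18356.
Largest term belongs to Urn II, so Urn II is most probable.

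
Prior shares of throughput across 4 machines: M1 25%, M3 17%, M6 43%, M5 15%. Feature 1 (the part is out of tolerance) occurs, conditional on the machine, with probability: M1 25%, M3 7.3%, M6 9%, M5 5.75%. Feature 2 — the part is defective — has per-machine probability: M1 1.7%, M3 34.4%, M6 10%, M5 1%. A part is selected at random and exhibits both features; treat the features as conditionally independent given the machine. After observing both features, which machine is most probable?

Unnormalized posteriors (prior × likelihood):
  M1: 0.25 × 0.25 × 0.017 = 0.0010625
  M3: 0.17 × 0.073 × 0.344 = 0.00426904
  M6: 0.43 × 0.09 × 0.1 = 0.00387
  M5: 0.15 × 0.0575 × 0.01 = 0.00008625
Sum = 0.00928779.
Largest term belongs to M3, so M3 is most probable.

M3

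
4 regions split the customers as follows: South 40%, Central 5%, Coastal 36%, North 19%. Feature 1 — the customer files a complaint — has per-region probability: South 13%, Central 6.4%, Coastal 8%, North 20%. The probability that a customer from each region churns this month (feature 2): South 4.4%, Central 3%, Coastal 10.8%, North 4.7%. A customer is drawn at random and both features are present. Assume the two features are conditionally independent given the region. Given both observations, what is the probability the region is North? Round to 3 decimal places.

Compute prior × likelihood for every hypothesis:
  South: 0.4 × 0.13 × 0.044 = 0.002288
  Central: 0.05 × 0.064 × 0.03 = 0.000096
  Coastal: 0.36 × 0.08 × 0.108 = 0.0031104
  North: 0.19 × 0.2 × 0.047 = 0.001786
Normalizing constant = 0.0072804.
P(North | evidence) = 0.001786 / 0.0072804 ≈ 0.245.

0.245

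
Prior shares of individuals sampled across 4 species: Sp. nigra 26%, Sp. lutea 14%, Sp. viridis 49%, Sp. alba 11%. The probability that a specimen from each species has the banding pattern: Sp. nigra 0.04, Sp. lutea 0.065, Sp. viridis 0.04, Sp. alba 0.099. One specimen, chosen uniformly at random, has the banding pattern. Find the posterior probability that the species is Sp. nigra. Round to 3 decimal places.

0.208

By Bayes' rule, posterior ∝ prior × likelihood:
  Sp. nigra: 0.26 × 0.04 = 0.0104
  Sp. lutea: 0.14 × 0.065 = 0.0091
  Sp. viridis: 0.49 × 0.04 = 0.0196
  Sp. alba: 0.11 × 0.099 = 0.01089
Normalizing constant = 0.04999.
P(Sp. nigra | evidence) = 0.0104 / 0.04999 ≈ 0.208.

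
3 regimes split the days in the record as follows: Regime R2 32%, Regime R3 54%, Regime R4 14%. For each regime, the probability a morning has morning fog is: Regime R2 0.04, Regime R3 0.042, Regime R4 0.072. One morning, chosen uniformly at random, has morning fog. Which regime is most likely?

By Bayes' rule, posterior ∝ prior × likelihood:
  Regime R2: 0.32 × 0.04 = 0.0128
  Regime R3: 0.54 × 0.042 = 0.02268
  Regime R4: 0.14 × 0.072 = 0.01008
Sum = 0.04556.
Largest term belongs to Regime R3, so Regime R3 is most probable.

Regime R3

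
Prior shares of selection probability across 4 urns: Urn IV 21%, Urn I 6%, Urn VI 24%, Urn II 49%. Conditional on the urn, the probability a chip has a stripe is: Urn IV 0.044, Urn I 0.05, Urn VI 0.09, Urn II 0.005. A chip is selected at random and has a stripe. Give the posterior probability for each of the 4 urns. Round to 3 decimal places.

Urn IV 0.255, Urn I 0.083, Urn VI 0.595, Urn II 0.068

Unnormalized posteriors (prior × likelihood):
  Urn IV: 0.21 × 0.044 = 0.00924
  Urn I: 0.06 × 0.05 = 0.003
  Urn VI: 0.24 × 0.09 = 0.0216
  Urn II: 0.49 × 0.005 = 0.00245
Normalizing constant = 0.03629.
P(Urn IV | striped) = 0.00924/0.03629 ≈ 0.255
P(Urn I | striped) = 0.003/0.03629 ≈ 0.083
P(Urn VI | striped) = 0.0216/0.03629 ≈ 0.595
P(Urn II | striped) = 0.00245/0.03629 ≈ 0.068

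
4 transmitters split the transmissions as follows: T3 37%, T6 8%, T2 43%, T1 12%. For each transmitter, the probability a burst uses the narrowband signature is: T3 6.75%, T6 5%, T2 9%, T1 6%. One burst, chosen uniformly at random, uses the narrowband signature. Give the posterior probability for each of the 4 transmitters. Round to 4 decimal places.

Prior × likelihood for each hypothesis:
  T3: 0.37 × 0.0675 = 0.024975
  T6: 0.08 × 0.05 = 0.004
  T2: 0.43 × 0.09 = 0.0387
  T1: 0.12 × 0.06 = 0.0072
Sum = 0.074875.
P(T3 | narrowband) = 0.024975/0.074875 ≈ 0.3336
P(T6 | narrowband) = 0.004/0.074875 ≈ 0.0534
P(T2 | narrowband) = 0.0387/0.074875 ≈ 0.5169
P(T1 | narrowband) = 0.0072/0.074875 ≈ 0.0962
(Check: 0.3336+0.0534+0.5169+0.0962 = 1.0001.)

T3 0.3336, T6 0.0534, T2 0.5169, T1 0.0962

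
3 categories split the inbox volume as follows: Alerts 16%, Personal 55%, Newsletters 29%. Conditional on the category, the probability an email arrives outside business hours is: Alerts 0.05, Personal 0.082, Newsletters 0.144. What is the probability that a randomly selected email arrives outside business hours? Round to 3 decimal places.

Compute prior × likelihood for every hypothesis:
  Alerts: 0.16 × 0.05 = 0.008
  Personal: 0.55 × 0.082 = 0.0451
  Newsletters: 0.29 × 0.144 = 0.04176
P(off-hours) = 0.008 + 0.0451 + 0.04176 = 0.09486 → 0.095.

0.095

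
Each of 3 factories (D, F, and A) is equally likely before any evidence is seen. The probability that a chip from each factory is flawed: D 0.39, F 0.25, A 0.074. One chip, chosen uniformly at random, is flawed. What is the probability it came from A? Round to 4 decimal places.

Since the prior is uniform, the posterior is proportional to the likelihood:
  D: 0.39
  F: 0.25
  A: 0.074
Normalizing constant = 0.714.
P(A | evidence) = 0.074 / 0.714 ≈ 0.1036.

0.1036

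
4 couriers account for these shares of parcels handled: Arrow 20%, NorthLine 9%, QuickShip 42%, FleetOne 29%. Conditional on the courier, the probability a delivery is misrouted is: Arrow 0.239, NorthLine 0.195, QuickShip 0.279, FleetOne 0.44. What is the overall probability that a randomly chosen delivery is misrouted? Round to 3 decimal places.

Prior × likelihood for each hypothesis:
  Arrow: 0.2 × 0.239 = 0.0478
  NorthLine: 0.09 × 0.195 = 0.01755
  QuickShip: 0.42 × 0.279 = 0.11718
  FleetOne: 0.29 × 0.44 = 0.1276
P(misrouted) = 0.0478 + 0.01755 + 0.11718 + 0.1276 = 0.31013 → 0.310.

0.310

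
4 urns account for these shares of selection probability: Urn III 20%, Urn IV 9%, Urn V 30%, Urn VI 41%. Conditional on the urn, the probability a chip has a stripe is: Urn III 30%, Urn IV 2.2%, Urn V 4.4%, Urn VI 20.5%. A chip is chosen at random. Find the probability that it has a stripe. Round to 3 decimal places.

Compute prior × likelihood for every hypothesis:
  Urn III: 0.2 × 0.3 = 0.06
  Urn IV: 0.09 × 0.022 = 0.00198
  Urn V: 0.3 × 0.044 = 0.0132
  Urn VI: 0.41 × 0.205 = 0.08405
P(striped) = 0.06 + 0.00198 + 0.0132 + 0.08405 = 0.15923 → 0.159.

0.159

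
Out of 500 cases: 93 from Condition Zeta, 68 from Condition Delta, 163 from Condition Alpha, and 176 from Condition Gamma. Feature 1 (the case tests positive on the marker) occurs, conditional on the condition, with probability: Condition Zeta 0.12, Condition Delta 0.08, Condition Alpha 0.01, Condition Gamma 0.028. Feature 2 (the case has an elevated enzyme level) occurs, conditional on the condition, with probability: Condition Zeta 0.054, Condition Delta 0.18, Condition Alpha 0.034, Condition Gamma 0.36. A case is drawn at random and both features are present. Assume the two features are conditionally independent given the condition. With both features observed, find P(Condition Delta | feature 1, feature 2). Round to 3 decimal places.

Unnormalized posteriors (prior × likelihood):
  Condition Zeta: 0.186 × 0.12 × 0.054 = 0.00120528
  Condition Delta: 0.136 × 0.08 × 0.18 = 0.0019584
  Condition Alpha: 0.326 × 0.01 × 0.034 = 0.00011084
  Condition Gamma: 0.352 × 0.028 × 0.36 = 0.00354816
Total = 0.00682268.
P(Condition Delta | evidence) = 0.0019584 / 0.00682268 ≈ 0.287.

0.287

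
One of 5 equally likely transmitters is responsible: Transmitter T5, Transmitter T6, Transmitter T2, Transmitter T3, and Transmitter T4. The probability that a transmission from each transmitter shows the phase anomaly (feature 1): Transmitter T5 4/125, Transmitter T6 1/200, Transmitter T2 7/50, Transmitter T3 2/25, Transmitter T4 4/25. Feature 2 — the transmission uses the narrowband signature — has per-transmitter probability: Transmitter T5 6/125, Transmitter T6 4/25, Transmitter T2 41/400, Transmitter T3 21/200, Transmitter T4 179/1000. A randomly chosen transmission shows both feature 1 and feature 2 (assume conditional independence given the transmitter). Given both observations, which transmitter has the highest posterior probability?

Since the prior is uniform, the posterior is proportional to the likelihood:
  Transmitter T5: 0.032 × 0.048 = 0.001536
  Transmitter T6: 0.005 × 0.16 = 0.0008
  Transmitter T2: 0.14 × 0.1025 = 0.01435
  Transmitter T3: 0.08 × 0.105 = 0.0084
  Transmitter T4: 0.16 × 0.179 = 0.02864
Normalizing constant = 0.053726.
Largest term belongs to Transmitter T4, so Transmitter T4 is most probable.

Transmitter T4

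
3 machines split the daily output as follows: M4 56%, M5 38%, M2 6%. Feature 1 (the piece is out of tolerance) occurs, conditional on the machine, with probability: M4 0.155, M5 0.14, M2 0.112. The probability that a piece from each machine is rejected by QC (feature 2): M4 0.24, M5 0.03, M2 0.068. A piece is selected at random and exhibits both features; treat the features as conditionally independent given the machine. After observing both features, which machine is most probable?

M4

By Bayes' rule, posterior ∝ prior × likelihood:
  M4: 0.56 × 0.155 × 0.24 = 0.020832
  M5: 0.38 × 0.14 × 0.03 = 0.001596
  M2: 0.06 × 0.112 × 0.068 = 0.00045696
Normalizing constant = 0.02288496.
Largest term belongs to M4, so M4 is most probable.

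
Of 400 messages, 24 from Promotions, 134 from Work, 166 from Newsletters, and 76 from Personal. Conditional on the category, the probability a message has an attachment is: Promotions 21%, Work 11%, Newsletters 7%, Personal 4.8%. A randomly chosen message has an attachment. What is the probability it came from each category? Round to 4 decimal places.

Promotions 0.1438, Work 0.4206, Newsletters 0.3315, Personal 0.1041

Unnormalized posteriors (prior × likelihood):
  Promotions: 0.06 × 0.21 = 0.0126
  Work: 0.335 × 0.11 = 0.03685
  Newsletters: 0.415 × 0.07 = 0.02905
  Personal: 0.19 × 0.048 = 0.00912
Sum = 0.08762.
P(Promotions | attachment) = 0.0126/0.08762 ≈ 0.1438
P(Work | attachment) = 0.03685/0.08762 ≈ 0.4206
P(Newsletters | attachment) = 0.02905/0.08762 ≈ 0.3315
P(Personal | attachment) = 0.00912/0.08762 ≈ 0.1041
(Check: 0.1438+0.4206+0.3315+0.1041 = 1.0000.)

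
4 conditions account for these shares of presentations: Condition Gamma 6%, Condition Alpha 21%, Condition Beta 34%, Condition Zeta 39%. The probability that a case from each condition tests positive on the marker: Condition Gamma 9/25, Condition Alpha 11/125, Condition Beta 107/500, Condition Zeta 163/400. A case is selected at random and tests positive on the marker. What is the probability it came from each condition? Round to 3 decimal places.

Condition Gamma 0.079, Condition Alpha 0.068, Condition Beta 0.268, Condition Zeta 0.585

Unnormalized posteriors (prior × likelihood):
  Condition Gamma: 0.06 × 0.36 = 0.0216
  Condition Alpha: 0.21 × 0.088 = 0.01848
  Condition Beta: 0.34 × 0.214 = 0.07276
  Condition Zeta: 0.39 × 0.4075 = 0.158925
Normalizing constant = 0.271765.
P(Condition Gamma | marker-positive) = 0.0216/0.271765 ≈ 0.079
P(Condition Alpha | marker-positive) = 0.01848/0.271765 ≈ 0.068
P(Condition Beta | marker-positive) = 0.07276/0.271765 ≈ 0.268
P(Condition Zeta | marker-positive) = 0.158925/0.271765 ≈ 0.585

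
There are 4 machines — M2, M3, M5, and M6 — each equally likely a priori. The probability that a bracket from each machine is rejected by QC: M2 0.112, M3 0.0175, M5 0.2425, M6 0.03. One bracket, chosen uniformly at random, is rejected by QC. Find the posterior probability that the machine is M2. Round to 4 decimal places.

Since the prior is uniform, the posterior is proportional to the likelihood:
  M2: 0.112
  M3: 0.0175
  M5: 0.2425
  M6: 0.03
Total = 0.402.
P(M2 | evidence) = 0.112 / 0.402 ≈ 0.2786.

0.2786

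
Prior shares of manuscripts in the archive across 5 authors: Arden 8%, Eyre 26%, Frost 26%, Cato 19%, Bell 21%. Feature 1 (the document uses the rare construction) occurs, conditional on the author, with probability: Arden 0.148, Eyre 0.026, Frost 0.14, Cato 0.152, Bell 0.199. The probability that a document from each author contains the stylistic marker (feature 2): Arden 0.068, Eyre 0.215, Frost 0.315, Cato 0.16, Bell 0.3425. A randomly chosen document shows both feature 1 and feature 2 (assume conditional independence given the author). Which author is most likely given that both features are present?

Bell

Unnormalized posteriors (prior × likelihood):
  Arden: 0.08 × 0.148 × 0.068 = 0.00080512
  Eyre: 0.26 × 0.026 × 0.215 = 0.0014534
  Frost: 0.26 × 0.14 × 0.315 = 0.011466
  Cato: 0.19 × 0.152 × 0.16 = 0.0046208
  Bell: 0.21 × 0.199 × 0.3425 = 0.014313075
Sum = 0.032658395.
Largest term belongs to Bell, so Bell is most probable.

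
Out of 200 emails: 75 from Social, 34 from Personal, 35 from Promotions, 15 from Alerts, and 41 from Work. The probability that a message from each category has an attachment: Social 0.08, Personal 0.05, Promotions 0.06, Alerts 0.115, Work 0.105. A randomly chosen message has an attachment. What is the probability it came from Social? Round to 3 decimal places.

Compute prior × likelihood for every hypothesis:
  Social: 0.375 × 0.08 = 0.03
  Personal: 0.17 × 0.05 = 0.0085
  Promotions: 0.175 × 0.06 = 0.0105
  Alerts: 0.075 × 0.115 = 0.008625
  Work: 0.205 × 0.105 = 0.021525
Normalizing constant = 0.07915.
P(Social | evidence) = 0.03 / 0.07915 ≈ 0.379.

0.379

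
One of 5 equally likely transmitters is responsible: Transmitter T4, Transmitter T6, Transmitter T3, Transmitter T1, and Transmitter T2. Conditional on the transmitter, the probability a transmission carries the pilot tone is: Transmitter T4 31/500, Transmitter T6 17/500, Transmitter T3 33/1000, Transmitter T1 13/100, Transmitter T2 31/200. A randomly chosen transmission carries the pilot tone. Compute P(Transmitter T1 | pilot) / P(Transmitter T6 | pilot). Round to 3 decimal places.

Since the prior is uniform, the posterior is proportional to the likelihood:
  Transmitter T4: 0.062
  Transmitter T6: 0.034
  Transmitter T3: 0.033
  Transmitter T1: 0.13
  Transmitter T2: 0.155
Normalizing constant = 0.414.
The ratio is 0.13 / 0.034 (the normalizer cancels) = 3.824.

3.824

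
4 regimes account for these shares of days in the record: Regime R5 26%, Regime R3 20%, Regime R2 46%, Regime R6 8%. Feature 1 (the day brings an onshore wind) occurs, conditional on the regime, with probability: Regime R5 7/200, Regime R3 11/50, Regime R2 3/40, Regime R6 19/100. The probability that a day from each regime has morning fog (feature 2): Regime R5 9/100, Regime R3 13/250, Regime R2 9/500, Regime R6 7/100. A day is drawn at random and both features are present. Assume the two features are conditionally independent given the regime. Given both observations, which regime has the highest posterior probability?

Regime R3

Prior × likelihood for each hypothesis:
  Regime R5: 0.26 × 0.035 × 0.09 = 0.000819
  Regime R3: 0.2 × 0.22 × 0.052 = 0.002288
  Regime R2: 0.46 × 0.075 × 0.018 = 0.000621
  Regime R6: 0.08 × 0.19 × 0.07 = 0.001064
Total = 0.004792.
Largest term belongs to Regime R3, so Regime R3 is most probable.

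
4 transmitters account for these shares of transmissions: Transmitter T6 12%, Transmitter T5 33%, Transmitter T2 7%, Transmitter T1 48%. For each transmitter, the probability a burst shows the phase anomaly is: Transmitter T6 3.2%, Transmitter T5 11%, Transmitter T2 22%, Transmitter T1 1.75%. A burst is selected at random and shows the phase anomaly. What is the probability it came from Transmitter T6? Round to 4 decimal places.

Compute prior × likelihood for every hypothesis:
  Transmitter T6: 0.12 × 0.032 = 0.00384
  Transmitter T5: 0.33 × 0.11 = 0.0363
  Transmitter T2: 0.07 × 0.22 = 0.0154
  Transmitter T1: 0.48 × 0.0175 = 0.0084
Normalizing constant = 0.06394.
P(Transmitter T6 | evidence) = 0.00384 / 0.06394 ≈ 0.0601.

0.0601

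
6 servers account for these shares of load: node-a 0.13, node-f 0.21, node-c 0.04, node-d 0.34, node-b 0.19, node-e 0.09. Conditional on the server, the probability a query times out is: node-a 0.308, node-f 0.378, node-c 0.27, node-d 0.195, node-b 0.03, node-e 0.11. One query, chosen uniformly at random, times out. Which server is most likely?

Compute prior × likelihood for every hypothesis:
  node-a: 0.13 × 0.308 = 0.04004
  node-f: 0.21 × 0.378 = 0.07938
  node-c: 0.04 × 0.27 = 0.0108
  node-d: 0.34 × 0.195 = 0.0663
  node-b: 0.19 × 0.03 = 0.0057
  node-e: 0.09 × 0.11 = 0.0099
Total = 0.21212.
Largest term belongs to node-f, so node-f is most probable.

node-f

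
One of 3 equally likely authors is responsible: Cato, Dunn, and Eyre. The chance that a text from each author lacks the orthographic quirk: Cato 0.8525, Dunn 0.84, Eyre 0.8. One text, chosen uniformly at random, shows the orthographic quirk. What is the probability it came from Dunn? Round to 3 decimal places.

Taking complements, P(quirk | each) = Cato 0.1475, Dunn 0.16, Eyre 0.2.
With a uniform prior (1/3 each), posterior ∝ likelihood:
  Cato: 0.1475
  Dunn: 0.16
  Eyre: 0.2
Total = 0.5075.
P(Dunn | evidence) = 0.16 / 0.5075 ≈ 0.315.

0.315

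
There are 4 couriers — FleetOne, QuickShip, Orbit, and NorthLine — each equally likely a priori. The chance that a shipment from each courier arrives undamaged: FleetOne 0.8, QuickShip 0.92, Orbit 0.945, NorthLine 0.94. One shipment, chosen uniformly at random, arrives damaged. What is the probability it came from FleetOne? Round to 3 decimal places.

Taking complements, P(damaged | each) = FleetOne 0.2, QuickShip 0.08, Orbit 0.055, NorthLine 0.06.
Since the prior is uniform, the posterior is proportional to the likelihood:
  FleetOne: 0.2
  QuickShip: 0.08
  Orbit: 0.055
  NorthLine: 0.06
Normalizing constant = 0.395.
P(FleetOne | evidence) = 0.2 / 0.395 ≈ 0.506.

0.506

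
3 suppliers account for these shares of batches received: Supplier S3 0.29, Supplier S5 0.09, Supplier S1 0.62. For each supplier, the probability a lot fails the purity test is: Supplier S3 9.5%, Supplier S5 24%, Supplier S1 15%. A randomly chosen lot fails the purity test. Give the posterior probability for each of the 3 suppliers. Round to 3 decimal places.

Supplier S3 0.194, Supplier S5 0.152, Supplier S1 0.654

Unnormalized posteriors (prior × likelihood):
  Supplier S3: 0.29 × 0.095 = 0.02755
  Supplier S5: 0.09 × 0.24 = 0.0216
  Supplier S1: 0.62 × 0.15 = 0.093
Total = 0.14215.
P(Supplier S3 | off-spec) = 0.02755/0.14215 ≈ 0.194
P(Supplier S5 | off-spec) = 0.0216/0.14215 ≈ 0.152
P(Supplier S1 | off-spec) = 0.093/0.14215 ≈ 0.654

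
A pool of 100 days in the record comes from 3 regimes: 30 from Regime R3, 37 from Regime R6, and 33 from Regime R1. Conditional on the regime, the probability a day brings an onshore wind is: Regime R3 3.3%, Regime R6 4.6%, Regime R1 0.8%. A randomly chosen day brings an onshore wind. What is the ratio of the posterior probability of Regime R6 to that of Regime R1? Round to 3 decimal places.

6.447

By Bayes' rule, posterior ∝ prior × likelihood:
  Regime R3: 0.3 × 0.033 = 0.0099
  Regime R6: 0.37 × 0.046 = 0.01702
  Regime R1: 0.33 × 0.008 = 0.00264
Total = 0.02956.
The ratio is 0.01702 / 0.00264 (the normalizer cancels) = 6.447.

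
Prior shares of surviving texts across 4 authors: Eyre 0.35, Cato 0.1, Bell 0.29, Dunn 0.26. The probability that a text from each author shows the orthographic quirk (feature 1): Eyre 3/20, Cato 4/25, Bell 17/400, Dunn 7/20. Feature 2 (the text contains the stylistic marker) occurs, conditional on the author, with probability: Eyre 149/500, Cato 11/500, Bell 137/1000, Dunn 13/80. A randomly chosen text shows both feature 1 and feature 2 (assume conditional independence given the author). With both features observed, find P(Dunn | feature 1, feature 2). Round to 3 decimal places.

Unnormalized posteriors (prior × likelihood):
  Eyre: 0.35 × 0.15 × 0.298 = 0.015645
  Cato: 0.1 × 0.16 × 0.022 = 0.000352
  Bell: 0.29 × 0.0425 × 0.137 = 0.001688525
  Dunn: 0.26 × 0.35 × 0.1625 = 0.0147875
Total = 0.032473025.
P(Dunn | evidence) = 0.0147875 / 0.032473025 ≈ 0.455.

0.455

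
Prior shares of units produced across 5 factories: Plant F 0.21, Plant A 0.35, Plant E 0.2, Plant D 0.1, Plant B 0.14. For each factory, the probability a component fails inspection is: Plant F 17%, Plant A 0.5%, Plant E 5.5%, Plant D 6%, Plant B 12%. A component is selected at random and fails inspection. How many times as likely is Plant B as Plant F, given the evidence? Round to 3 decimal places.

By Bayes' rule, posterior ∝ prior × likelihood:
  Plant F: 0.21 × 0.17 = 0.0357
  Plant A: 0.35 × 0.005 = 0.00175
  Plant E: 0.2 × 0.055 = 0.011
  Plant D: 0.1 × 0.06 = 0.006
  Plant B: 0.14 × 0.12 = 0.0168
Sum = 0.07125.
The ratio is 0.0168 / 0.0357 (the normalizer cancels) = 0.471.

0.471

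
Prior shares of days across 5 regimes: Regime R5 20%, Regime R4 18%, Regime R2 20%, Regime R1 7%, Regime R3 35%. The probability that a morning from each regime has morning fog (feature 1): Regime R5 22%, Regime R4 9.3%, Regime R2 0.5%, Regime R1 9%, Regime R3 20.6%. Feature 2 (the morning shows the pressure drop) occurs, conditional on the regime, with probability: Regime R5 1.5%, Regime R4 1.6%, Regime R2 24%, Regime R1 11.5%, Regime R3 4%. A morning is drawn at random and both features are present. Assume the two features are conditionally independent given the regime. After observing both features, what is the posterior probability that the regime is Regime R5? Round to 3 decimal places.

0.138

Unnormalized posteriors (prior × likelihood):
  Regime R5: 0.2 × 0.22 × 0.015 = 0.00066
  Regime R4: 0.18 × 0.093 × 0.016 = 0.00026784
  Regime R2: 0.2 × 0.005 × 0.24 = 0.00024
  Regime R1: 0.07 × 0.09 × 0.115 = 0.0007245
  Regime R3: 0.35 × 0.206 × 0.04 = 0.002884
Normalizing constant = 0.00477634.
P(Regime R5 | evidence) = 0.00066 / 0.00477634 ≈ 0.138.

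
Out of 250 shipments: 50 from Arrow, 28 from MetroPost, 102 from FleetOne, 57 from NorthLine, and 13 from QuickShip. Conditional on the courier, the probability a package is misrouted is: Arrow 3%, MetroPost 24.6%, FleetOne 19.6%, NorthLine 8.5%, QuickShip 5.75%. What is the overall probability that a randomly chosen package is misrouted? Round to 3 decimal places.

Compute prior × likelihood for every hypothesis:
  Arrow: 0.2 × 0.03 = 0.006
  MetroPost: 0.112 × 0.246 = 0.027552
  FleetOne: 0.408 × 0.196 = 0.079968
  NorthLine: 0.228 × 0.085 = 0.01938
  QuickShip: 0.052 × 0.0575 = 0.00299
P(misrouted) = 0.006 + 0.027552 + 0.079968 + 0.01938 + 0.00299 = 0.13589 → 0.136.

0.136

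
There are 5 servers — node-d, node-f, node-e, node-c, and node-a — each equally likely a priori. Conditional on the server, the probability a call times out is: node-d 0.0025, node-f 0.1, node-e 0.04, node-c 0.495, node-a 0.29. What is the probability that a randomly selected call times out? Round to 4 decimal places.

0.1855

With a uniform prior (1/5 each), posterior ∝ likelihood:
  node-d: 0.0025
  node-f: 0.1
  node-e: 0.04
  node-c: 0.495
  node-a: 0.29
P(timeout) = (1/5) × (0.0025 + 0.1 + 0.04 + 0.495 + 0.29) = 0.9275/5 ≈ 0.1855.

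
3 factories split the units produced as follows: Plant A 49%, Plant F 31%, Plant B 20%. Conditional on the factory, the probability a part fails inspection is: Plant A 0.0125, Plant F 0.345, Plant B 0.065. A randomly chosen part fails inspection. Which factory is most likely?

Plant F

Unnormalized posteriors (prior × likelihood):
  Plant A: 0.49 × 0.0125 = 0.006125
  Plant F: 0.31 × 0.345 = 0.10695
  Plant B: 0.2 × 0.065 = 0.013
Total = 0.126075.
Largest term belongs to Plant F, so Plant F is most probable.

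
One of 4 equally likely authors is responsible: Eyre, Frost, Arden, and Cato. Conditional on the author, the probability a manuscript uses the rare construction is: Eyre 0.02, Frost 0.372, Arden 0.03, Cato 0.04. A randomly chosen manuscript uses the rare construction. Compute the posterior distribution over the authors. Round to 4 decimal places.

Since the prior is uniform, the posterior is proportional to the likelihood:
  Eyre: 0.02
  Frost: 0.372
  Arden: 0.03
  Cato: 0.04
Normalizing constant = 0.462.
P(Eyre | rare-form) = 0.02/0.462 ≈ 0.0433
P(Frost | rare-form) = 0.372/0.462 ≈ 0.8052
P(Arden | rare-form) = 0.03/0.462 ≈ 0.0649
P(Cato | rare-form) = 0.04/0.462 ≈ 0.0866
(Check: 0.0433+0.8052+0.0649+0.0866 = 1.0000.)

Eyre 0.0433, Frost 0.8052, Arden 0.0649, Cato 0.0866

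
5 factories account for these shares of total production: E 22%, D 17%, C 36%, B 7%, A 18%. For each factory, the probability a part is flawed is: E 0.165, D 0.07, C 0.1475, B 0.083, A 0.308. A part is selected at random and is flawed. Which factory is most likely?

Prior × likelihood for each hypothesis:
  E: 0.22 × 0.165 = 0.0363
  D: 0.17 × 0.07 = 0.0119
  C: 0.36 × 0.1475 = 0.0531
  B: 0.07 × 0.083 = 0.00581
  A: 0.18 × 0.308 = 0.05544
Total = 0.16255.
Largest term belongs to A, so A is most probable.

A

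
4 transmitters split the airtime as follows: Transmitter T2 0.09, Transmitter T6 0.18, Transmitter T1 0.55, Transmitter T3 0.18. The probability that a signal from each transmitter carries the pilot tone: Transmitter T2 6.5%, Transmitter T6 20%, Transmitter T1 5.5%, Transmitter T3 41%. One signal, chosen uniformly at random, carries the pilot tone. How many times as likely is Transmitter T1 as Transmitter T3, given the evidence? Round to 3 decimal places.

0.410

By Bayes' rule, posterior ∝ prior × likelihood:
  Transmitter T2: 0.09 × 0.065 = 0.00585
  Transmitter T6: 0.18 × 0.2 = 0.036
  Transmitter T1: 0.55 × 0.055 = 0.03025
  Transmitter T3: 0.18 × 0.41 = 0.0738
Sum = 0.1459.
The ratio is 0.03025 / 0.0738 (the normalizer cancels) = 0.410.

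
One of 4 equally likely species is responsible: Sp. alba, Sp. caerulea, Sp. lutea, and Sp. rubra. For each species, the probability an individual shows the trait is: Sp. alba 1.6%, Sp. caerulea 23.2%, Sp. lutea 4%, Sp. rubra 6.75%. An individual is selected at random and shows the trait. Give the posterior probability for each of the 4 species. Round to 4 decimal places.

Sp. alba 0.0450, Sp. caerulea 0.6526, Sp. lutea 0.1125, Sp. rubra 0.1899

With a uniform prior (1/4 each), posterior ∝ likelihood:
  Sp. alba: 0.016
  Sp. caerulea: 0.232
  Sp. lutea: 0.04
  Sp. rubra: 0.0675
Total = 0.3555.
P(Sp. alba | trait) = 0.016/0.3555 ≈ 0.0450
P(Sp. caerulea | trait) = 0.232/0.3555 ≈ 0.6526
P(Sp. lutea | trait) = 0.04/0.3555 ≈ 0.1125
P(Sp. rubra | trait) = 0.0675/0.3555 ≈ 0.1899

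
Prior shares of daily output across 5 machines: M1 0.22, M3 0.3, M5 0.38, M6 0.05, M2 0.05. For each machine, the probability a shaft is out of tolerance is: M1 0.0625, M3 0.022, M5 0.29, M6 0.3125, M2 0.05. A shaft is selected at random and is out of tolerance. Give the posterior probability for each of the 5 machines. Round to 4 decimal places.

M1 0.0925, M3 0.0444, M5 0.7412, M6 0.1051, M2 0.0168

By Bayes' rule, posterior ∝ prior × likelihood:
  M1: 0.22 × 0.0625 = 0.01375
  M3: 0.3 × 0.022 = 0.0066
  M5: 0.38 × 0.29 = 0.1102
  M6: 0.05 × 0.3125 = 0.015625
  M2: 0.05 × 0.05 = 0.0025
Normalizing constant = 0.148675.
P(M1 | oversize) = 0.01375/0.148675 ≈ 0.0925
P(M3 | oversize) = 0.0066/0.148675 ≈ 0.0444
P(M5 | oversize) = 0.1102/0.148675 ≈ 0.7412
P(M6 | oversize) = 0.015625/0.148675 ≈ 0.1051
P(M2 | oversize) = 0.0025/0.148675 ≈ 0.0168
(Check: 0.0925+0.0444+0.7412+0.1051+0.0168 = 1.0000.)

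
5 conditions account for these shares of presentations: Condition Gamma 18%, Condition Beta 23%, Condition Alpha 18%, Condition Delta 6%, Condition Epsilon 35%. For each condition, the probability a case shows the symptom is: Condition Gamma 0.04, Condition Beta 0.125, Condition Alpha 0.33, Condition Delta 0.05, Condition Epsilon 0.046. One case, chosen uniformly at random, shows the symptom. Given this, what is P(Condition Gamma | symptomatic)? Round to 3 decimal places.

Prior × likelihood for each hypothesis:
  Condition Gamma: 0.18 × 0.04 = 0.0072
  Condition Beta: 0.23 × 0.125 = 0.02875
  Condition Alpha: 0.18 × 0.33 = 0.0594
  Condition Delta: 0.06 × 0.05 = 0.003
  Condition Epsilon: 0.35 × 0.046 = 0.0161
Total = 0.11445.
P(Condition Gamma | evidence) = 0.0072 / 0.11445 ≈ 0.063.

0.063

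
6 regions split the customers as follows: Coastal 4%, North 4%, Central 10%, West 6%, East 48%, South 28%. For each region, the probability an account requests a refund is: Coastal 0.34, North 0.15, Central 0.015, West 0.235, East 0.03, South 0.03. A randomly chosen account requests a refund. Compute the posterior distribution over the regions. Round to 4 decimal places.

Unnormalized posteriors (prior × likelihood):
  Coastal: 0.04 × 0.34 = 0.0136
  North: 0.04 × 0.15 = 0.006
  Central: 0.1 × 0.015 = 0.0015
  West: 0.06 × 0.235 = 0.0141
  East: 0.48 × 0.03 = 0.0144
  South: 0.28 × 0.03 = 0.0084
Total = 0.058.
P(Coastal | refund) = 0.0136/0.058 ≈ 0.2345
P(North | refund) = 0.006/0.058 ≈ 0.1034
P(Central | refund) = 0.0015/0.058 ≈ 0.0259
P(West | refund) = 0.0141/0.058 ≈ 0.2431
P(East | refund) = 0.0144/0.058 ≈ 0.2483
P(South | refund) = 0.0084/0.058 ≈ 0.1448
(Check: 0.2345+0.1034+0.0259+0.2431+0.2483+0.1448 = 1.0000.)

Coastal 0.2345, North 0.1034, Central 0.0259, West 0.2431, East 0.2483, South 0.1448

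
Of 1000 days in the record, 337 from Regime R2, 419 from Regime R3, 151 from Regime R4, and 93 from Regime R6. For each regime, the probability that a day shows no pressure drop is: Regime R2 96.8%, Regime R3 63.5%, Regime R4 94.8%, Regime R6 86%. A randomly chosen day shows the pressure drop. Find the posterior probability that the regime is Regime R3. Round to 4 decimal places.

Taking complements, P(drop | each) = Regime R2 0.032, Regime R3 0.365, Regime R4 0.052, Regime R6 0.14.
Compute prior × likelihood for every hypothesis:
  Regime R2: 0.337 × 0.032 = 0.010784
  Regime R3: 0.419 × 0.365 = 0.152935
  Regime R4: 0.151 × 0.052 = 0.007852
  Regime R6: 0.093 × 0.14 = 0.01302
Total = 0.184591.
P(Regime R3 | evidence) = 0.152935 / 0.184591 ≈ 0.8285.

0.8285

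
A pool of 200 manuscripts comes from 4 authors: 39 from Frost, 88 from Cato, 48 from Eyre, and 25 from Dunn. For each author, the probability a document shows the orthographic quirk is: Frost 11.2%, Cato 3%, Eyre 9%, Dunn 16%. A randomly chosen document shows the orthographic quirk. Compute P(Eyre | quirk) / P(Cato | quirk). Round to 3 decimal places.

Unnormalized posteriors (prior × likelihood):
  Frost: 0.195 × 0.112 = 0.02184
  Cato: 0.44 × 0.03 = 0.0132
  Eyre: 0.24 × 0.09 = 0.0216
  Dunn: 0.125 × 0.16 = 0.02
Normalizing constant = 0.07664.
The ratio is 0.0216 / 0.0132 (the normalizer cancels) = 1.636.

1.636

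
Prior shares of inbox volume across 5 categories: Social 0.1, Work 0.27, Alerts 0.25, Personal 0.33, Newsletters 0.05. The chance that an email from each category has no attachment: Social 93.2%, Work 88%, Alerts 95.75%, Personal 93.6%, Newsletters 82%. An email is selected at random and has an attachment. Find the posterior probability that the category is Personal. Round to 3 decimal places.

0.264

Taking complements, P(attachment | each) = Social 0.068, Work 0.12, Alerts 0.0425, Personal 0.064, Newsletters 0.18.
By Bayes' rule, posterior ∝ prior × likelihood:
  Social: 0.1 × 0.068 = 0.0068
  Work: 0.27 × 0.12 = 0.0324
  Alerts: 0.25 × 0.0425 = 0.010625
  Personal: 0.33 × 0.064 = 0.02112
  Newsletters: 0.05 × 0.18 = 0.009
Sum = 0.079945.
P(Personal | evidence) = 0.02112 / 0.079945 ≈ 0.264.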